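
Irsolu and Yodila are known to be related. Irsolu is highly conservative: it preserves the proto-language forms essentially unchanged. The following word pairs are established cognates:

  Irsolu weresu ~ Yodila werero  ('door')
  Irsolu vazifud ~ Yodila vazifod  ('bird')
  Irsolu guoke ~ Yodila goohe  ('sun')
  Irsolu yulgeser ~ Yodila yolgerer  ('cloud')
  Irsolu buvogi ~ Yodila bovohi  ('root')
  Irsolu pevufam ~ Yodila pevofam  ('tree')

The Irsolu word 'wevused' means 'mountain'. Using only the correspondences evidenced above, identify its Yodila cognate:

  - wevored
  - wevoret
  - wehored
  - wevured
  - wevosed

wevored

vazifud ~ vazifod, yulgeser ~ yolgerer — Irsolu u corresponds to Yodila o after a consonant, before a consonant other than r, m, n, p, b, f, v.
yulgeser ~ yolgerer — Irsolu s corresponds to Yodila r between vowels (before a front vowel).
Applying these to Irsolu 'wevused':
  wevused → wevosed   (u→o after a consonant, before a consonant other than r, m, n, p, b, f, v)
  wevosed → wevored   (s→r between vowels (before a front vowel))
So the Yodila cognate is 'wevored'.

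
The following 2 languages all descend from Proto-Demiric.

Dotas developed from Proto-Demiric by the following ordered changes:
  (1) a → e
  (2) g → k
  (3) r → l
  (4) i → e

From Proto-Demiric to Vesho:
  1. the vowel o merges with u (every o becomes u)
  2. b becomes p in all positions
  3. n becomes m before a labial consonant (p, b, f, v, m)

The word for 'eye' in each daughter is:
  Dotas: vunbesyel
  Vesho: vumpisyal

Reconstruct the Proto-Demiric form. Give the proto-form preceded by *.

*vunbisyal

Position 4: Dotas has b, Vesho has p. Dotas preserves b here (none of its changes turn any other segment into b), so the proto-segment is *b.
Position 3: Dotas has n, Vesho has m. Dotas preserves n here (none of its changes turn any other segment into n), so the proto-segment is *n.
Position 8: Dotas has e, Vesho has a. Vesho preserves a here (none of its changes turn any other segment into a), so the proto-segment is *a.
This points to *vunbisyal. Verify forward in each daughter:
Dotas: *vunbisyal
  vunbisyal → vunbisyel   [vowel merger]
  vunbisyel (rule 2 does not apply)
  vunbisyel (rule 3 does not apply)
  vunbisyel → vunbesyel   [vowel merger]
  giving Dotas vunbesyel.
Vesho: start from *vunbisyal.
  rule 1: no change — vunbisyal
  rule 2 (unconditioned shift): vunbisyal → vunpisyal
  rule 3 (nasal place assimilation): vunpisyal → vumpisyal
  ⇒ Vesho vumpisyal
No other proto-form is consistent with every reflex, so the reconstruction is *vunbisyal.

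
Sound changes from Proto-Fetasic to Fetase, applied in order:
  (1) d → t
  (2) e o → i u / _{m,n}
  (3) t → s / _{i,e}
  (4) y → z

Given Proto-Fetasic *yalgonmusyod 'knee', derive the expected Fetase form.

Fetase: start from *yalgonmusyod.
  rule 1 (unconditioned shift): yalgonmusyod → yalgonmusyot
  rule 2 (pre-nasal raising): yalgonmusyot → yalgunmusyot
  rule 3: no change — yalgunmusyot
  rule 4 (unconditioned shift): yalgunmusyot → zalgunmuszot
  ⇒ Fetase zalgunmuszot

zalgunmuszot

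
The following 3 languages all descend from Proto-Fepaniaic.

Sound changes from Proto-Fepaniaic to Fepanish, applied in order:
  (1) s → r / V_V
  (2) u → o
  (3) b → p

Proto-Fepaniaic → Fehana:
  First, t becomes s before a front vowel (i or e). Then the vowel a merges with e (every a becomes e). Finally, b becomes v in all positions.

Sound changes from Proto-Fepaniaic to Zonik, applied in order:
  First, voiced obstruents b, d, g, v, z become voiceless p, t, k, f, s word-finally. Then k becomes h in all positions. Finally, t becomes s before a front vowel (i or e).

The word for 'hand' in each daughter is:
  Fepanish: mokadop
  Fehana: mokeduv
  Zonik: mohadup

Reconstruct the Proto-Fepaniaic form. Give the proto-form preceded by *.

Position 3: Fepanish has k, Fehana has k, Zonik has h. Fepanish preserves k here (none of its changes turn any other segment into k), so the proto-segment is *k.
Position 4: Fepanish has a, Fehana has e, Zonik has a. Fepanish preserves a here (none of its changes turn any other segment into a), so the proto-segment is *a.
Verify the candidate proto-form against each daughter:
Fepanish: start from *mokadub.
  rule 1: no change — mokadub
  rule 2 (vowel merger): mokadub → mokadob
  rule 3 (unconditioned shift): mokadob → mokadop
  ⇒ Fepanish mokadop
Fehana: *mokadub
  mokadub (rule 1 does not apply)
  mokadub → mokedub   [vowel merger]
  mokedub → mokeduv   [unconditioned shift]
  giving Fehana mokeduv.
Zonik: start from *mokadub.
  rule 1 (final devoicing): mokadub → mokadup
  rule 2 (unconditioned shift): mokadup → mohadup
  rule 3: no change — mohadup
  ⇒ Zonik mohadup
*mokadub is the unique common source.

*mokadub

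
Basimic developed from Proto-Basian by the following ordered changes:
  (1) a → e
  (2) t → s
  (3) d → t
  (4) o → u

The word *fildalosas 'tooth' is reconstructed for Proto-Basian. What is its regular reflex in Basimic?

filteluses

Basimic: *fildalosas
  fildalosas → fildeloses   [vowel merger]
  fildeloses (rule 2 does not apply)
  fildeloses → filteloses   [unconditioned shift]
  filteloses → filteluses   [vowel merger]
  giving Basimic filteluses.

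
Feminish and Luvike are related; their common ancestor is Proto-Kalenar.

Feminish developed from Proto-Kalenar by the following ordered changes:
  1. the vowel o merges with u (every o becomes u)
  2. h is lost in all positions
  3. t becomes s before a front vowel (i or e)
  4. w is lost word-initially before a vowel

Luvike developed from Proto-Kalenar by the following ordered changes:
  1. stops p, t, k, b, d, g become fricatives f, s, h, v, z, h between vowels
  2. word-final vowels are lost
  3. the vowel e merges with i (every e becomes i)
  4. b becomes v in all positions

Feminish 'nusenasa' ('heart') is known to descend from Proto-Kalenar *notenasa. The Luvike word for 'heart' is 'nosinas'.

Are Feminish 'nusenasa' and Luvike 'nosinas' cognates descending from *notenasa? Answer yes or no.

Derive the expected Luvike reflex of *notenasa:
Luvike: *notenasa > nosenasa > nosenas > nosinas  (by intervocalic lenition, apocope, vowel merger)
Luvike 'nosinas' matches the regular reflex exactly, so the pair is cognate.

yes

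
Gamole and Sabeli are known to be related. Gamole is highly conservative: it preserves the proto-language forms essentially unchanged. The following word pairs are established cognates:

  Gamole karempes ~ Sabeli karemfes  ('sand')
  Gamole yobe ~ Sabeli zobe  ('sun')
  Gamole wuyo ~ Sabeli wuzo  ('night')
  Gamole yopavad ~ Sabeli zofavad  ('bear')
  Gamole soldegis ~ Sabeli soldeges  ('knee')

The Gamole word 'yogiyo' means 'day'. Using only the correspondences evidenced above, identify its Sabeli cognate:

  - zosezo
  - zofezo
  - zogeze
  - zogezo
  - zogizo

yobe ~ zobe, yopavad ~ zofavad — Gamole y corresponds to Sabeli z word-initially before a back vowel.
soldegis ~ soldeges — Gamole i corresponds to Sabeli e after a consonant, before a consonant other than r, m, n, p, b, f, v.
wuyo ~ wuzo — Gamole y corresponds to Sabeli z between vowels (before a back vowel).
Applying these to Gamole 'yogiyo':
  yogiyo → zogiyo   (y→z word-initially before a back vowel)
  zogiyo → zogeyo   (i→e after a consonant, before a consonant other than r, m, n, p, b, f, v)
  zogeyo → zogezo   (y→z between vowels (before a back vowel))
So the Sabeli cognate is 'zogezo'.

zogezo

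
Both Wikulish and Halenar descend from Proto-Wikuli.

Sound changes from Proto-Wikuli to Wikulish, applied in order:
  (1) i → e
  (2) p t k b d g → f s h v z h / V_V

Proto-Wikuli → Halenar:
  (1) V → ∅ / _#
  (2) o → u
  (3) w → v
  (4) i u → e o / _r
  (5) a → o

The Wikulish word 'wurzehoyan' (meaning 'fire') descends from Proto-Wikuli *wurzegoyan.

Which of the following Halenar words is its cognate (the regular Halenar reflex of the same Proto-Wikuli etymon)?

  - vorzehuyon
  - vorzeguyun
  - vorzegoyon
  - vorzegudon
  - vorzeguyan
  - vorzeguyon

vorzeguyon

Halenar: start from *wurzegoyan.
  rule 1: no change — wurzegoyan
  rule 2 (vowel merger): wurzegoyan → wurzeguyan
  rule 3 (unconditioned shift): wurzeguyan → vurzeguyan
  rule 4 (pre-rhotic lowering): vurzeguyan → vorzeguyan
  rule 5 (vowel merger): vorzeguyan → vorzeguyon
  ⇒ Halenar vorzeguyon
Only 'vorzeguyon' matches the regular Halenar development of *wurzegoyan.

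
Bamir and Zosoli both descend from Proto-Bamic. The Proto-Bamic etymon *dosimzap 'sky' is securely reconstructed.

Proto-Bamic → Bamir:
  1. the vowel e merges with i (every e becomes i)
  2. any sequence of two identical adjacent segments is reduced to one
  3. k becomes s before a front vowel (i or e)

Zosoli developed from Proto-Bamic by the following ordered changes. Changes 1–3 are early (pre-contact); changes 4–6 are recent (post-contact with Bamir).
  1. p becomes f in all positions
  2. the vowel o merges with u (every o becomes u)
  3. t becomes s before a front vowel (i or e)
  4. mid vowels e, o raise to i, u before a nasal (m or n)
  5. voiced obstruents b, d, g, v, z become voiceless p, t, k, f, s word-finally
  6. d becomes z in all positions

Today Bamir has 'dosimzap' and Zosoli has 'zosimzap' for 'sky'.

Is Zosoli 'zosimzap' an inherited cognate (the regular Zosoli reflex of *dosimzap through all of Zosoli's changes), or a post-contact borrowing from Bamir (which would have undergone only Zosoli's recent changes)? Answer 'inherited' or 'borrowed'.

If inherited, *dosimzap would pass through all of Zosoli's changes:
Zosoli: *dosimzap
  dosimzap → dosimzaf   [unconditioned shift]
  dosimzaf → dusimzaf   [vowel merger]
  dusimzaf (rule 3 does not apply)
  dusimzaf (rule 4 does not apply)
  dusimzaf (rule 5 does not apply)
  dusimzaf → zusimzaf   [unconditioned shift]
  giving Zosoli zusimzaf.
If borrowed from Bamir 'dosimzap' after the early changes, it would undergo only the recent ones:
  rule 4 (pre-nasal raising): no change (dosimzap)
  rule 5 (final devoicing): no change (dosimzap)
  rule 6 (unconditioned shift): dosimzap → zosimzap
  ⇒ as a loan: zosimzap
Zosoli 'zosimzap' matches the loan outcome 'zosimzap', not the inherited 'zusimzaf' — it skipped the early Zosoli changes, so it was borrowed from Bamir.

borrowed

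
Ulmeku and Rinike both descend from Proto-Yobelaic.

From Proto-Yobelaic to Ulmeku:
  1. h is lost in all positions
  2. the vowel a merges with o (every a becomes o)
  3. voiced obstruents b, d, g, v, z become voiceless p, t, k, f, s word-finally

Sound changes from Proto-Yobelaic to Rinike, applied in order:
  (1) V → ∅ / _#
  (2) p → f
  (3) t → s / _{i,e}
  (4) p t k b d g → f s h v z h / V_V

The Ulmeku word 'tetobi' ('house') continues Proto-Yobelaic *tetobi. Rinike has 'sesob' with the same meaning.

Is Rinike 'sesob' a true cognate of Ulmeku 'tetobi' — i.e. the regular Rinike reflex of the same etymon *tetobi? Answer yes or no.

yes

Derive the expected Rinike reflex of *tetobi:
Rinike: *tetobi
  tetobi → tetob   [apocope]
  tetob (rule 2 does not apply)
  tetob → setob   [palatalisation]
  setob → sesob   [intervocalic lenition]
  giving Rinike sesob.
Rinike 'sesob' matches the regular reflex exactly, so the pair is cognate.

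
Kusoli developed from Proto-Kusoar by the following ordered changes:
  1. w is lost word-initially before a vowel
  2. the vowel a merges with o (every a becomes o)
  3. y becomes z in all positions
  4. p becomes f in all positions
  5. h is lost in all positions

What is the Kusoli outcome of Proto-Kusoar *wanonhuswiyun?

ononuswizun

Kusoli: *wanonhuswiyun > anonhuswiyun > ononhuswiyun > ononhuswizun > ononuswizun  (by glide loss, vowel merger, unconditioned shift, h-loss)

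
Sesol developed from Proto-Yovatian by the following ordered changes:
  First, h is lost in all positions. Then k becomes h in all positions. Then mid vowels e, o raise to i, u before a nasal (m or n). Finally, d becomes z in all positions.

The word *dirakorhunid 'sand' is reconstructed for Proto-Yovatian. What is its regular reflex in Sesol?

zirahoruniz

Sesol: *dirakorhunid > dirakorunid > dirahorunid > zirahoruniz  (by h-loss, unconditioned shift, unconditioned shift)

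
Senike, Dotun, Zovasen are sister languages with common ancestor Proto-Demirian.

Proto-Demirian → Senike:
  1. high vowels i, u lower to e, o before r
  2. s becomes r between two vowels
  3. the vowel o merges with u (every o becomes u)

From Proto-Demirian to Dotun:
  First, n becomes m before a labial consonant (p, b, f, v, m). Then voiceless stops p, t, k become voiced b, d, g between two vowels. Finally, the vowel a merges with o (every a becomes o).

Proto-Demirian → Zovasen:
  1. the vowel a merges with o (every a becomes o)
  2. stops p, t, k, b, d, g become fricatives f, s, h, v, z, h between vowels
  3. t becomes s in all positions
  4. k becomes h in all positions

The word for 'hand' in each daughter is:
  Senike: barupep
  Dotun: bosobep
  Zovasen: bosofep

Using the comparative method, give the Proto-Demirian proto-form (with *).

Position 2: Senike has a, Dotun has o, Zovasen has o. Senike preserves a here (none of its changes turn any other segment into a), so the proto-segment is *a.
Position 3: Senike has r, Dotun has s, Zovasen has s. Dotun preserves s here (none of its changes turn any other segment into s), so the proto-segment is *s.
Verify the candidate proto-form against each daughter:
Senike: start from *basopep.
  rule 1: no change — basopep
  rule 2 (rhotacism): basopep → baropep
  rule 3 (vowel merger): baropep → barupep
  ⇒ Senike barupep
Dotun: *basopep > basobep > bosobep  (by intervocalic voicing, vowel merger)
Zovasen: *basopep
  basopep → bosopep   [vowel merger]
  bosopep → bosofep   [intervocalic lenition]
  bosofep (rule 3 does not apply)
  bosofep (rule 4 does not apply)
  giving Zovasen bosofep.
Only *basopep yields all of Senike barupep, Dotun bosobep, Zovasen bosofep.

*basopep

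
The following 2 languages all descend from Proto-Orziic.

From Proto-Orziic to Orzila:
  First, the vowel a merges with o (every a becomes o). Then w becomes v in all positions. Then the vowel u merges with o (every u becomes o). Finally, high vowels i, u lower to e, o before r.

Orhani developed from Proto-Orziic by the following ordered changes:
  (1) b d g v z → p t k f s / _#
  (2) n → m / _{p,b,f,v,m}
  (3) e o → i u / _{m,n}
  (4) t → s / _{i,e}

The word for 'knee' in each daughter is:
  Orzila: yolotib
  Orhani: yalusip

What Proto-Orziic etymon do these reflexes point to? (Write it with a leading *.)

Position 5: Orzila has t, Orhani has s. Orzila preserves t here (none of its changes turn any other segment into t), so the proto-segment is *t.
Position 7: Orzila has b, Orhani has p. Orzila preserves b here (none of its changes turn any other segment into b), so the proto-segment is *b.
This points to *yalutib. Verify forward in each daughter:
Orzila: *yalutib
  yalutib → yolutib   [vowel merger]
  yolutib (rule 2 does not apply)
  yolutib → yolotib   [vowel merger]
  yolotib (rule 4 does not apply)
  giving Orzila yolotib.
Orhani: start from *yalutib.
  rule 1 (final devoicing): yalutib → yalutip
  rule 2: no change — yalutip
  rule 3: no change — yalutip
  rule 4 (palatalisation): yalutip → yalusip
  ⇒ Orhani yalusip
*yalutib is the unique common source.

*yalutib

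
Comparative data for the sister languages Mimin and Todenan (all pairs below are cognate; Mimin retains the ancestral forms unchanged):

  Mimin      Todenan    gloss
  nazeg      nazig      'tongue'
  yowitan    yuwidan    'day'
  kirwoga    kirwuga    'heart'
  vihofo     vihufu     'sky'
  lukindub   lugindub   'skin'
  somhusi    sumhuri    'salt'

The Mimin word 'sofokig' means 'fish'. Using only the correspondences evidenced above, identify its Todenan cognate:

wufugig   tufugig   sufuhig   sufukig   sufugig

vihofo ~ vihufu — Mimin o corresponds to Todenan u after a consonant, before a labial obstruent.
yowitan ~ yuwidan, kirwoga ~ kirwuga — Mimin o corresponds to Todenan u after a consonant, before a consonant other than r, m, n, p, b, f, v.
lukindub ~ lugindub — Mimin k corresponds to Todenan g between vowels (before a front vowel).
Applying these to Mimin 'sofokig':
  sofokig → sufokig   (o→u after a consonant, before a labial obstruent)
  sufokig → sufukig   (o→u after a consonant, before a consonant other than r, m, n, p, b, f, v)
  sufukig → sufugig   (k→g between vowels (before a front vowel))
So the Todenan cognate is 'sufugig'.

sufugig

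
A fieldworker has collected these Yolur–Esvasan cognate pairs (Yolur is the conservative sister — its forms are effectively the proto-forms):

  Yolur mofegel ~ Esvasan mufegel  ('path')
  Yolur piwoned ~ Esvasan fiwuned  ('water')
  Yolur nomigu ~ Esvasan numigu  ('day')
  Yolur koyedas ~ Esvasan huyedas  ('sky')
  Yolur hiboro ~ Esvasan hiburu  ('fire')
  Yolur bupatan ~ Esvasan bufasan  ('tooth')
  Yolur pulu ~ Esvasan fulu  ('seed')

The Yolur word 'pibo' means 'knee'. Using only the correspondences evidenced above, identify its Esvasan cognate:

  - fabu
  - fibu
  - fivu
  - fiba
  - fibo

fibu

piwoned ~ fiwuned — Yolur p corresponds to Esvasan f word-initially before a front vowel.
hiboro ~ hiburu — Yolur o corresponds to Esvasan u word-finally.
Applying these to Yolur 'pibo':
  pibo → fibo   (p→f word-initially before a front vowel)
  fibo → fibu   (o→u word-finally)
So the Esvasan cognate is 'fibu'.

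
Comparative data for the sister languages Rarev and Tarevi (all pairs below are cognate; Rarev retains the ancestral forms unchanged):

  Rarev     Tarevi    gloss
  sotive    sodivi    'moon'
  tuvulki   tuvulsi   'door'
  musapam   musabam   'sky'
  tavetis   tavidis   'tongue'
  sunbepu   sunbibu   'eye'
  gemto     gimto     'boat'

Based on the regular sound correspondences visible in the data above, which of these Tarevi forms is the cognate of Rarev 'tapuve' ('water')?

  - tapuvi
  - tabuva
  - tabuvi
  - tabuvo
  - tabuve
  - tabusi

tabuvi

sunbepu ~ sunbibu — Rarev p corresponds to Tarevi b between vowels (before a back vowel).
sotive ~ sodivi — Rarev e corresponds to Tarevi i word-finally.
Applying these to Rarev 'tapuve':
  tapuve → tabuve   (p→b between vowels (before a back vowel))
  tabuve → tabuvi   (e→i word-finally)
So the Tarevi cognate is 'tabuvi'.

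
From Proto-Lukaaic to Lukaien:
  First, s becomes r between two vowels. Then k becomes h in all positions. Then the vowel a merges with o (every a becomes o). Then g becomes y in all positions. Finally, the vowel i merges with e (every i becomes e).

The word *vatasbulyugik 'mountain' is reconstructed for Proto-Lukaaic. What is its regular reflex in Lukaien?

Lukaien: *vatasbulyugik > vatasbulyugih > votosbulyugih > votosbulyuyih > votosbulyuyeh  (by unconditioned shift, vowel merger, unconditioned shift, vowel merger)

votosbulyuyeh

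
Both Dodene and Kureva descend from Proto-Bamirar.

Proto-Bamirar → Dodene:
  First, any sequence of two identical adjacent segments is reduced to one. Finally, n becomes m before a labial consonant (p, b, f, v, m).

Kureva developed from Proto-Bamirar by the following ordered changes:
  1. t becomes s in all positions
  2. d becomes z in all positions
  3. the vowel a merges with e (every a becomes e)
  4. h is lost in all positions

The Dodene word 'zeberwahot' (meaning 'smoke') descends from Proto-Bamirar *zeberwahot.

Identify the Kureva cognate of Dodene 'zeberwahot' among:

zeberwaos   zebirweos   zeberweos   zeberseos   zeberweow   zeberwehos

Kureva: *zeberwahot > zeberwahos > zeberwehos > zeberweos  (by unconditioned shift, vowel merger, h-loss)
Only 'zeberweos' matches the regular Kureva development of *zeberwahot.

zeberweos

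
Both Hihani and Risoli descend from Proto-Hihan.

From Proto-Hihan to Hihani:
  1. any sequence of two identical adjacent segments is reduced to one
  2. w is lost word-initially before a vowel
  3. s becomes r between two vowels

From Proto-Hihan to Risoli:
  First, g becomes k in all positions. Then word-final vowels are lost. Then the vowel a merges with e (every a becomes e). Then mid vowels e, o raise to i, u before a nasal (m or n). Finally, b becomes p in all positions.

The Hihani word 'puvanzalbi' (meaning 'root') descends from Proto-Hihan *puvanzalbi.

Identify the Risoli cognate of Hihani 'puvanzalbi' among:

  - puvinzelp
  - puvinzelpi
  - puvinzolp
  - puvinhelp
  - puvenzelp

puvinzelp

Risoli: *puvanzalbi
  puvanzalbi (rule 1 does not apply)
  puvanzalbi → puvanzalb   [apocope]
  puvanzalb → puvenzelb   [vowel merger]
  puvenzelb → puvinzelb   [pre-nasal raising]
  puvinzelb → puvinzelp   [unconditioned shift]
  giving Risoli puvinzelp.
Among the options, 'puvinzelp' alone shows every Risoli change applied in order.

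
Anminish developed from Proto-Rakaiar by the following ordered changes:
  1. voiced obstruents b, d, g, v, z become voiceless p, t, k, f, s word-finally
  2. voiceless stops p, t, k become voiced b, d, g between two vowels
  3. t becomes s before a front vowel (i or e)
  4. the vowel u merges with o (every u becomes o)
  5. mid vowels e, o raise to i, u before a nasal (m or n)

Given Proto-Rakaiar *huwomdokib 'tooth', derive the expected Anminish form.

Anminish: start from *huwomdokib.
  rule 1 (final devoicing): huwomdokib → huwomdokip
  rule 2 (intervocalic voicing): huwomdokip → huwomdogip
  rule 3: no change — huwomdogip
  rule 4 (vowel merger): huwomdogip → howomdogip
  rule 5 (pre-nasal raising): howomdogip → howumdogip
  ⇒ Anminish howumdogip

howumdogip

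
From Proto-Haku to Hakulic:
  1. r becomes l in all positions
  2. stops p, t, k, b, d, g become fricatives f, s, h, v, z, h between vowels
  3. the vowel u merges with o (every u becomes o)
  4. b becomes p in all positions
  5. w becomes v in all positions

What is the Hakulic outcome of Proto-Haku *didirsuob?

dizilsoop

Hakulic: *didirsuob > didilsuob > dizilsuob > dizilsoob > dizilsoop  (by unconditioned shift, intervocalic lenition, vowel merger, unconditioned shift)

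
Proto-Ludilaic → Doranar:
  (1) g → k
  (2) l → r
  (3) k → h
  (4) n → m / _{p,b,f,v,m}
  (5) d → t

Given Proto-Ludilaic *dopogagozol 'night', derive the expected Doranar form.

Doranar: start from *dopogagozol.
  rule 1 (unconditioned shift): dopogagozol → dopokakozol
  rule 2 (unconditioned shift): dopokakozol → dopokakozor
  rule 3 (unconditioned shift): dopokakozor → dopohahozor
  rule 4: no change — dopohahozor
  rule 5 (unconditioned shift): dopohahozor → topohahozor
  ⇒ Doranar topohahozor

topohahozor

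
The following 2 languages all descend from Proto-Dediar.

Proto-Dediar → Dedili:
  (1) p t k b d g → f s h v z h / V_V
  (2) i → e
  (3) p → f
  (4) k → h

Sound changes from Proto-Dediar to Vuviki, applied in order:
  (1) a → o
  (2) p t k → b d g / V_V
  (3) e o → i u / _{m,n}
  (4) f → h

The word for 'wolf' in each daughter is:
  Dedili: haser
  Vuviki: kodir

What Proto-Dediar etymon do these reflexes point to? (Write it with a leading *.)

*katir

Position 4: Dedili has e, Vuviki has i. Taking the neighbouring segments as reconstructed: Dedili e could go back to *e or *i; Vuviki i can only go back to *i — the one source consistent with every daughter is *i.
Position 1: Dedili has h, Vuviki has k. Vuviki preserves k here (none of its changes turn any other segment into k), so the proto-segment is *k.
Position 3: Dedili has s, Vuviki has d. Taking the neighbouring segments as reconstructed: Dedili s could go back to *t or *s; Vuviki d could go back to *t or *d — the one source consistent with every daughter is *t.
Continuing position by position gives *katir; check it forward:
Dedili: *katir
  katir → kasir   [intervocalic lenition]
  kasir → kaser   [vowel merger]
  kaser (rule 3 does not apply)
  kaser → haser   [unconditioned shift]
  giving Dedili haser.
Vuviki: *katir > kotir > kodir  (by vowel merger, intervocalic voicing)
No other proto-form is consistent with every reflex, so the reconstruction is *katir.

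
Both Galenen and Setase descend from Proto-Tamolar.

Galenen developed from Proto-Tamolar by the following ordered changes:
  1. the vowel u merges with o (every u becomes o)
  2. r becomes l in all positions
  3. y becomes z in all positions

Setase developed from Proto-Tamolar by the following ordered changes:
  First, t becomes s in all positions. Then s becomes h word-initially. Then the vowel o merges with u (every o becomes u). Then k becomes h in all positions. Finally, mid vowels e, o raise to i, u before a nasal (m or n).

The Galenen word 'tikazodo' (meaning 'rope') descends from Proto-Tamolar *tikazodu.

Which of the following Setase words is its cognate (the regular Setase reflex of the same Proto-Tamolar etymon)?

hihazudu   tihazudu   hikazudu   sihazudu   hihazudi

hihazudu

Setase: start from *tikazodu.
  rule 1 (unconditioned shift): tikazodu → sikazodu
  rule 2 (debuccalisation): sikazodu → hikazodu
  rule 3 (vowel merger): hikazodu → hikazudu
  rule 4 (unconditioned shift): hikazudu → hihazudu
  rule 5: no change — hihazudu
  ⇒ Setase hihazudu
Among the options, 'hihazudu' alone shows every Setase change applied in order.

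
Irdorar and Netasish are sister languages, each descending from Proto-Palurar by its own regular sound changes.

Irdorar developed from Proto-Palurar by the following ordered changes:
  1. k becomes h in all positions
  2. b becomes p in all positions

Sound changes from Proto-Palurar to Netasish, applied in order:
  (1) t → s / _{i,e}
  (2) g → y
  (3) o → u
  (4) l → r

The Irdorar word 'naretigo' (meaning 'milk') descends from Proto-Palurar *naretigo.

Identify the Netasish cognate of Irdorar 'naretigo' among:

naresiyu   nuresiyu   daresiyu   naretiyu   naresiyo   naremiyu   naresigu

naresiyu

Netasish: *naretigo
  naretigo → naresigo   [palatalisation]
  naresigo → naresiyo   [unconditioned shift]
  naresiyo → naresiyu   [vowel merger]
  naresiyu (rule 4 does not apply)
  giving Netasish naresiyu.
The other candidates each miss or misapply at least one Netasish change.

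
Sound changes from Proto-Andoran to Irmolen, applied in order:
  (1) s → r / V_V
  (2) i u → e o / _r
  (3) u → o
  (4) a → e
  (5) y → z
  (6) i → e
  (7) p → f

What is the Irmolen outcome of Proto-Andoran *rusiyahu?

rorezeho

Irmolen: *rusiyahu > ruriyahu > roriyahu > roriyaho > roriyeho > rorizeho > rorezeho  (by rhotacism, pre-rhotic lowering, vowel merger, vowel merger, unconditioned shift, vowel merger)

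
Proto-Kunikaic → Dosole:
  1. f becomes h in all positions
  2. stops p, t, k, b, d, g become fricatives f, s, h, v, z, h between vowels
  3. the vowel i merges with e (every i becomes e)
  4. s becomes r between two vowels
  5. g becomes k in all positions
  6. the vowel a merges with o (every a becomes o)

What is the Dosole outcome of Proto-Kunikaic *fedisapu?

Dosole: start from *fedisapu.
  rule 1 (unconditioned shift): fedisapu → hedisapu
  rule 2 (intervocalic lenition): hedisapu → hezisafu
  rule 3 (vowel merger): hezisafu → hezesafu
  rule 4 (rhotacism): hezesafu → hezerafu
  rule 5: no change — hezerafu
  rule 6 (vowel merger): hezerafu → hezerofu
  ⇒ Dosole hezerofu

hezerofu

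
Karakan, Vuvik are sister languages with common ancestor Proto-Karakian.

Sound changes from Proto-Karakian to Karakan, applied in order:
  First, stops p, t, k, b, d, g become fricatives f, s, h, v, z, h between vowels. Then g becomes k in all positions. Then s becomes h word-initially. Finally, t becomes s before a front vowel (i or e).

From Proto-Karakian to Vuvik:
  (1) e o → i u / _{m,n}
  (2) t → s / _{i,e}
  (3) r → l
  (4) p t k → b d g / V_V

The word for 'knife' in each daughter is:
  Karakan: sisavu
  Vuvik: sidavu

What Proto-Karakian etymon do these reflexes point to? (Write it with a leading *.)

Position 3: Karakan has s, Vuvik has d. Taking the neighbouring segments as reconstructed: Karakan s could go back to *t or *s; Vuvik d could go back to *t or *d — the one source consistent with every daughter is *t.
Position 1: Karakan has s, Vuvik has s. Taking the neighbouring segments as reconstructed: Karakan s can only go back to *t; Vuvik s could go back to *t or *s — the one source consistent with every daughter is *t.
Continuing position by position gives *titavu; check it forward:
Karakan: start from *titavu.
  rule 1 (intervocalic lenition): titavu → tisavu
  rule 2: no change — tisavu
  rule 3: no change — tisavu
  rule 4 (palatalisation): tisavu → sisavu
  ⇒ Karakan sisavu
Vuvik: *titavu
  titavu (rule 1 does not apply)
  titavu → sitavu   [palatalisation]
  sitavu (rule 3 does not apply)
  sitavu → sidavu   [intervocalic voicing]
  giving Vuvik sidavu.
No other proto-form is consistent with every reflex, so the reconstruction is *titavu.

*titavu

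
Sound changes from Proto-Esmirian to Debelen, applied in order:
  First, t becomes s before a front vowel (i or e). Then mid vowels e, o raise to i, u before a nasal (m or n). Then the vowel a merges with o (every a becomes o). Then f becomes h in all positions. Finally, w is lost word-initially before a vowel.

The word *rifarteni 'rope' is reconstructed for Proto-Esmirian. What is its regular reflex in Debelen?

Debelen: start from *rifarteni.
  rule 1 (palatalisation): rifarteni → rifarseni
  rule 2 (pre-nasal raising): rifarseni → rifarsini
  rule 3 (vowel merger): rifarsini → riforsini
  rule 4 (unconditioned shift): riforsini → rihorsini
  rule 5: no change — rihorsini
  ⇒ Debelen rihorsini

rihorsini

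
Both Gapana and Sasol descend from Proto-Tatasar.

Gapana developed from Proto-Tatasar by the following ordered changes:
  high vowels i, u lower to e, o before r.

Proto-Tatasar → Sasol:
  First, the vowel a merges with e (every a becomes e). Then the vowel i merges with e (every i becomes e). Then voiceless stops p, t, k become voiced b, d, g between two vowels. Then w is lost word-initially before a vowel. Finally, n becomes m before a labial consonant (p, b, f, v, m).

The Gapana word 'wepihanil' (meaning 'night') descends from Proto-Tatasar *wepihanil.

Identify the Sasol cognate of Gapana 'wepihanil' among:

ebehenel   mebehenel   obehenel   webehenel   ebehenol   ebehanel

Sasol: start from *wepihanil.
  rule 1 (vowel merger): wepihanil → wepihenil
  rule 2 (vowel merger): wepihenil → wepehenel
  rule 3 (intervocalic voicing): wepehenel → webehenel
  rule 4 (glide loss): webehenel → ebehenel
  rule 5: no change — ebehenel
  ⇒ Sasol ebehenel
Among the options, 'ebehenel' alone shows every Sasol change applied in order.

ebehenel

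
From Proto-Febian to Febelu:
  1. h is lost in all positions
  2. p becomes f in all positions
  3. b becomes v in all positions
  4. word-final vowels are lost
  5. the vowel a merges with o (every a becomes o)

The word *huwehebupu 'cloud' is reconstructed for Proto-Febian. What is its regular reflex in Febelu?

Febelu: start from *huwehebupu.
  rule 1 (h-loss): huwehebupu → uweebupu
  rule 2 (unconditioned shift): uweebupu → uweebufu
  rule 3 (unconditioned shift): uweebufu → uweevufu
  rule 4 (apocope): uweevufu → uweevuf
  rule 5: no change — uweevuf
  ⇒ Febelu uweevuf

uweevuf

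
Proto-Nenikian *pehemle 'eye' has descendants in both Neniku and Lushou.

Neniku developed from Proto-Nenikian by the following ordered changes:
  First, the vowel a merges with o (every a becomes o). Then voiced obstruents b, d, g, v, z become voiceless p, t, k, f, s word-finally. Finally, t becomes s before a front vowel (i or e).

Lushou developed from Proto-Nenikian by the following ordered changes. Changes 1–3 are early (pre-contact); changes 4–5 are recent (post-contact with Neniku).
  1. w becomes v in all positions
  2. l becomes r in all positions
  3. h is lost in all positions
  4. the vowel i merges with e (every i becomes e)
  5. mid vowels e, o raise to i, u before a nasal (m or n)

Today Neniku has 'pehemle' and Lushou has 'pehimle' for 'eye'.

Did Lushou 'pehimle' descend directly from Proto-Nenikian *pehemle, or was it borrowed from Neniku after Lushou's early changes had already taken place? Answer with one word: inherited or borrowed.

borrowed

If inherited, *pehemle would pass through all of Lushou's changes:
Lushou: *pehemle > pehemre > peemre > peimre  (by unconditioned shift, h-loss, pre-nasal raising)
If borrowed from Neniku 'pehemle' after the early changes, it would undergo only the recent ones:
  rule 4 (vowel merger): no change (pehemle)
  rule 5 (pre-nasal raising): pehemle → pehimle
  ⇒ as a loan: pehimle
Lushou 'pehimle' matches the loan outcome 'pehimle', not the inherited 'peimre' — it skipped the early Lushou changes, so it was borrowed from Neniku.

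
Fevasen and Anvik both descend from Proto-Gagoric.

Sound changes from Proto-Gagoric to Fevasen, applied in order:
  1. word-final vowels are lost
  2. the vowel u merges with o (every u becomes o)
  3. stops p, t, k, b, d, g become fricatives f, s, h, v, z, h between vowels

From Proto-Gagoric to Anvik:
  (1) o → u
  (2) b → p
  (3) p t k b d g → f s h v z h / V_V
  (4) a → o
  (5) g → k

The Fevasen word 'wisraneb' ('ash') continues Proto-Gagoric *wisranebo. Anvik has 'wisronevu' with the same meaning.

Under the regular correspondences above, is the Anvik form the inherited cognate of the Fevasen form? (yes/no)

no

Derive the expected Anvik reflex of *wisranebo:
Anvik: *wisranebo > wisranebu > wisranepu > wisranefu > wisronefu  (by vowel merger, unconditioned shift, intervocalic lenition, vowel merger)
The regular Anvik reflex would be 'wisronefu', but the attested form is 'wisronevu'. The correspondence is irregular, so they are not cognates (the Anvik form has a different source).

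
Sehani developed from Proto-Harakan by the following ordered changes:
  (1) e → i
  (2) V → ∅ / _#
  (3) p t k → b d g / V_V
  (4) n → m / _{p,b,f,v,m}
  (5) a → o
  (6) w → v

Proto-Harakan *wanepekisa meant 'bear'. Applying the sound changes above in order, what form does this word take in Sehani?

vonibigis

Sehani: *wanepekisa
  wanepekisa → wanipikisa   [vowel merger]
  wanipikisa → wanipikis   [apocope]
  wanipikis → wanibigis   [intervocalic voicing]
  wanibigis (rule 4 does not apply)
  wanibigis → wonibigis   [vowel merger]
  wonibigis → vonibigis   [unconditioned shift]
  giving Sehani vonibigis.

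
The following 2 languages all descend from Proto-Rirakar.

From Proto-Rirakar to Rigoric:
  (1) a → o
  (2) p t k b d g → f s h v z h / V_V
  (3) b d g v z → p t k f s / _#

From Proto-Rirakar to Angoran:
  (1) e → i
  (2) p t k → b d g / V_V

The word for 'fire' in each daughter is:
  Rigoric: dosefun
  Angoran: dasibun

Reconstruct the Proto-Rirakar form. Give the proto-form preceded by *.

*dasepun

Position 4: Rigoric has e, Angoran has i. Rigoric preserves e here (none of its changes turn any other segment into e), so the proto-segment is *e.
Position 5: Rigoric has f, Angoran has b. Taking the neighbouring segments as reconstructed: Rigoric f could go back to *p or *f; Angoran b could go back to *p or *b — the one source consistent with every daughter is *p.
Verify the candidate proto-form against each daughter:
Rigoric: *dasepun
  dasepun → dosepun   [vowel merger]
  dosepun → dosefun   [intervocalic lenition]
  dosefun (rule 3 does not apply)
  giving Rigoric dosefun.
Angoran: start from *dasepun.
  rule 1 (vowel merger): dasepun → dasipun
  rule 2 (intervocalic voicing): dasipun → dasibun
  ⇒ Angoran dasibun
*dasepun is the unique common source.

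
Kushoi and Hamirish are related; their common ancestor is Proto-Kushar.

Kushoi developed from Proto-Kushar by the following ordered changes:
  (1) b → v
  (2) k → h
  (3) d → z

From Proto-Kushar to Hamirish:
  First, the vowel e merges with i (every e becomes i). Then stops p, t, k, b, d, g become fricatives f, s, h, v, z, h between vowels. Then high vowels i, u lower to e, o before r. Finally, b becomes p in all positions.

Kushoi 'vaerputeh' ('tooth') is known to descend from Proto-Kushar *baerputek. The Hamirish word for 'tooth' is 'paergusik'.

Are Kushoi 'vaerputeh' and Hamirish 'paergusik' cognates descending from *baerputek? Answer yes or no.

no

Derive the expected Hamirish reflex of *baerputek:
Hamirish: *baerputek > bairputik > bairpusik > baerpusik > paerpusik  (by vowel merger, intervocalic lenition, pre-rhotic lowering, unconditioned shift)
The regular Hamirish reflex would be 'paerpusik', but the attested form is 'paergusik'. The correspondence is irregular, so they are not cognates (the Hamirish form has a different source).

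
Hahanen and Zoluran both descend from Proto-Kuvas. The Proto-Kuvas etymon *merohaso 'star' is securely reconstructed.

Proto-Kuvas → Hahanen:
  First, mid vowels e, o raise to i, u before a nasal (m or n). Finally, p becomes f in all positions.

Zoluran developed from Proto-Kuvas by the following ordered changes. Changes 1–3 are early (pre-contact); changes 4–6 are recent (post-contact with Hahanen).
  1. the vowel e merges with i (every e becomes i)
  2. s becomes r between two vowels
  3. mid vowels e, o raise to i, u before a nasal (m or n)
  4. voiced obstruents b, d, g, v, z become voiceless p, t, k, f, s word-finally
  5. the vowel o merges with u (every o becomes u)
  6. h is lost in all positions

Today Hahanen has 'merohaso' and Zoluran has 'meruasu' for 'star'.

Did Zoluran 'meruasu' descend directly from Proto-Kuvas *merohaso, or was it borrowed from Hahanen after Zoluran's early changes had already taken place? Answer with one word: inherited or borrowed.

If inherited, *merohaso would pass through all of Zoluran's changes:
Zoluran: *merohaso
  merohaso → mirohaso   [vowel merger]
  mirohaso → miroharo   [rhotacism]
  miroharo (rule 3 does not apply)
  miroharo (rule 4 does not apply)
  miroharo → miruharu   [vowel merger]
  miruharu → miruaru   [h-loss]
  giving Zoluran miruaru.
If borrowed from Hahanen 'merohaso' after the early changes, it would undergo only the recent ones:
  rule 4 (final devoicing): no change (merohaso)
  rule 5 (vowel merger): merohaso → meruhasu
  rule 6 (h-loss): meruhasu → meruasu
  ⇒ as a loan: meruasu
Zoluran 'meruasu' matches the loan outcome 'meruasu', not the inherited 'miruaru' — it skipped the early Zoluran changes, so it was borrowed from Hahanen.

borrowed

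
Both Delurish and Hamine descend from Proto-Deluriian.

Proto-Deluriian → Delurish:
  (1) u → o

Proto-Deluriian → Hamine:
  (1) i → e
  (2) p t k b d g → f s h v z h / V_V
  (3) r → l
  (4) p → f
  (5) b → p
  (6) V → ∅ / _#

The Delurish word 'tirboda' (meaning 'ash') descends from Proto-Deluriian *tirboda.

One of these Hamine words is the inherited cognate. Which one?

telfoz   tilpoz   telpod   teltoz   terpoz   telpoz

telpoz

Hamine: *tirboda
  tirboda → terboda   [vowel merger]
  terboda → terboza   [intervocalic lenition]
  terboza → telboza   [unconditioned shift]
  telboza (rule 4 does not apply)
  telboza → telpoza   [unconditioned shift]
  telpoza → telpoz   [apocope]
  giving Hamine telpoz.
The other candidates each miss or misapply at least one Hamine change.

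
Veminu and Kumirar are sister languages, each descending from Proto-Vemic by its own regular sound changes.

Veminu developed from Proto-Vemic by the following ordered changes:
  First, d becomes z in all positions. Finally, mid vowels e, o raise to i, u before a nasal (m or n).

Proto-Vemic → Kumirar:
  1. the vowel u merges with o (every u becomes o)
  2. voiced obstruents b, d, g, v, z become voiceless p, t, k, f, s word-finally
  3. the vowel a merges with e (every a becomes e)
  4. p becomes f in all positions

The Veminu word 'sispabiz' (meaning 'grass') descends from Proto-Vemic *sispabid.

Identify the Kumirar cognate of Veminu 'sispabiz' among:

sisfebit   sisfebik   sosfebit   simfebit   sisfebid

sisfebit

Kumirar: *sispabid > sispabit > sispebit > sisfebit  (by final devoicing, vowel merger, unconditioned shift)
The other candidates each miss or misapply at least one Kumirar change.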